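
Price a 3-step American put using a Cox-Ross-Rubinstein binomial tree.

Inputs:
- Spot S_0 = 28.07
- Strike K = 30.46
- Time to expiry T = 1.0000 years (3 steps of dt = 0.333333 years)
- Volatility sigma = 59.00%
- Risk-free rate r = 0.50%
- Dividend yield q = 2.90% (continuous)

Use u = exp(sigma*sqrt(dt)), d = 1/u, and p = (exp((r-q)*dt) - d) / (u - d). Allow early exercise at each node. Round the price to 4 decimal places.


Answer: Price = V(0,0) = 8.7788

Derivation:
dt = T/N = 0.333333
u = exp(sigma*sqrt(dt)) = 1.405842; d = 1/u = 0.711317
p = (exp((r-q)*dt) - d) / (u - d) = 0.404182
Discount per step: exp(-r*dt) = 0.998335
Stock lattice S(k, i) with i counting down-moves:
  k=0: S(0,0) = 28.0700
  k=1: S(1,0) = 39.4620; S(1,1) = 19.9667
  k=2: S(2,0) = 55.4773; S(2,1) = 28.0700; S(2,2) = 14.2026
  k=3: S(3,0) = 77.9924; S(3,1) = 39.4620; S(3,2) = 19.9667; S(3,3) = 10.1026
Terminal payoffs V(N, i) = max(K - S_T, 0):
  V(3,0) = 0.000000; V(3,1) = 0.000000; V(3,2) = 10.493323; V(3,3) = 20.357414
Backward induction: V(k, i) = exp(-r*dt) * [p * V(k+1, i) + (1-p) * V(k+1, i+1)]; then take max(V_cont, immediate exercise) for American.
  V(2,0) = exp(-r*dt) * [p*0.000000 + (1-p)*0.000000] = 0.000000; exercise = 0.000000; V(2,0) = max -> 0.000000
  V(2,1) = exp(-r*dt) * [p*0.000000 + (1-p)*10.493323] = 6.241698; exercise = 2.390000; V(2,1) = max -> 6.241698
  V(2,2) = exp(-r*dt) * [p*10.493323 + (1-p)*20.357414] = 16.343263; exercise = 16.257357; V(2,2) = max -> 16.343263
  V(1,0) = exp(-r*dt) * [p*0.000000 + (1-p)*6.241698] = 3.712722; exercise = 0.000000; V(1,0) = max -> 3.712722
  V(1,1) = exp(-r*dt) * [p*6.241698 + (1-p)*16.343263] = 12.239974; exercise = 10.493323; V(1,1) = max -> 12.239974
  V(0,0) = exp(-r*dt) * [p*3.712722 + (1-p)*12.239974] = 8.778768; exercise = 2.390000; V(0,0) = max -> 8.778768


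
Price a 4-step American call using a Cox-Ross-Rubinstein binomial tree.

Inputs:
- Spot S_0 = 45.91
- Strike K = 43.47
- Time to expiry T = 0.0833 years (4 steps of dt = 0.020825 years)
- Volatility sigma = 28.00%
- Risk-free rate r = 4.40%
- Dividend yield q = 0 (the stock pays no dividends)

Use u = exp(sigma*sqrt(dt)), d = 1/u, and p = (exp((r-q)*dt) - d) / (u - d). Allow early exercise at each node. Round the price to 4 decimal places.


dt = T/N = 0.020825
u = exp(sigma*sqrt(dt)) = 1.041234; d = 1/u = 0.960399
p = (exp((r-q)*dt) - d) / (u - d) = 0.501240
Discount per step: exp(-r*dt) = 0.999084
Stock lattice S(k, i) with i counting down-moves:
  k=0: S(0,0) = 45.9100
  k=1: S(1,0) = 47.8030; S(1,1) = 44.0919
  k=2: S(2,0) = 49.7742; S(2,1) = 45.9100; S(2,2) = 42.3458
  k=3: S(3,0) = 51.8265; S(3,1) = 47.8030; S(3,2) = 44.0919; S(3,3) = 40.6689
  k=4: S(4,0) = 53.9635; S(4,1) = 49.7742; S(4,2) = 45.9100; S(4,3) = 42.3458; S(4,4) = 39.0584
Terminal payoffs V(N, i) = max(S_T - K, 0):
  V(4,0) = 10.493544; V(4,1) = 6.304153; V(4,2) = 2.440000; V(4,3) = 0.000000; V(4,4) = 0.000000
Backward induction: V(k, i) = exp(-r*dt) * [p * V(k+1, i) + (1-p) * V(k+1, i+1)]; then take max(V_cont, immediate exercise) for American.
  V(3,0) = exp(-r*dt) * [p*10.493544 + (1-p)*6.304153] = 8.396348; exercise = 8.356534; V(3,0) = max -> 8.396348
  V(3,1) = exp(-r*dt) * [p*6.304153 + (1-p)*2.440000] = 4.372861; exercise = 4.333048; V(3,1) = max -> 4.372861
  V(3,2) = exp(-r*dt) * [p*2.440000 + (1-p)*0.000000] = 1.221906; exercise = 0.621919; V(3,2) = max -> 1.221906
  V(3,3) = exp(-r*dt) * [p*0.000000 + (1-p)*0.000000] = 0.000000; exercise = 0.000000; V(3,3) = max -> 0.000000
  V(2,0) = exp(-r*dt) * [p*8.396348 + (1-p)*4.372861] = 6.383743; exercise = 6.304153; V(2,0) = max -> 6.383743
  V(2,1) = exp(-r*dt) * [p*4.372861 + (1-p)*1.221906] = 2.798727; exercise = 2.440000; V(2,1) = max -> 2.798727
  V(2,2) = exp(-r*dt) * [p*1.221906 + (1-p)*0.000000] = 0.611908; exercise = 0.000000; V(2,2) = max -> 0.611908
  V(1,0) = exp(-r*dt) * [p*6.383743 + (1-p)*2.798727] = 4.591473; exercise = 4.333048; V(1,0) = max -> 4.591473
  V(1,1) = exp(-r*dt) * [p*2.798727 + (1-p)*0.611908] = 1.706465; exercise = 0.621919; V(1,1) = max -> 1.706465
  V(0,0) = exp(-r*dt) * [p*4.591473 + (1-p)*1.706465] = 3.149660; exercise = 2.440000; V(0,0) = max -> 3.149660

Answer: Price = V(0,0) = 3.1497


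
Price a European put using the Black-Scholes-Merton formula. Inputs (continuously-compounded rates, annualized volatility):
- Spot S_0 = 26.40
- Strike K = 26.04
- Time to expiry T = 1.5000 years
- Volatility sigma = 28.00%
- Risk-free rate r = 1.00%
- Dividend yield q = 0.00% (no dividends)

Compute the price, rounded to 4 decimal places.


Answer: Price = 3.1817

Derivation:
d1 = (ln(S/K) + (r - q + 0.5*sigma^2) * T) / (sigma * sqrt(T)) = 0.25524323
d2 = d1 - sigma * sqrt(T) = -0.08768534
exp(-rT) = 0.98511194; exp(-qT) = 1.00000000
P = K * exp(-rT) * N(-d2) - S_0 * exp(-qT) * N(-d1)
N(-d1) = 0.39926762; N(-d2) = 0.53493661
P = 26.0400 * 0.98511194 * 0.53493661 - 26.4000 * 1.00000000 * 0.39926762 = 3.1817


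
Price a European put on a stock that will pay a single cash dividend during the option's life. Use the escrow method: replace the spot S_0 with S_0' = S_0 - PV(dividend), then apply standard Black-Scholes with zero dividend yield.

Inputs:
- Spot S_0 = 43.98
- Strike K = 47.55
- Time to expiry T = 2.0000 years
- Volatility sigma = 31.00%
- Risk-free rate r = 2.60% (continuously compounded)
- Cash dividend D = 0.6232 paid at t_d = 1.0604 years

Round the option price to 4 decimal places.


Answer: Price = 8.5937

Derivation:
PV(D) = D * exp(-r * t_d) = 0.6232 * 0.97280619 = 0.60625282
S_0' = S_0 - PV(D) = 43.9800 - 0.60625282 = 43.37374718
d1 = (ln(S_0'/K) + (r + sigma^2/2)*T) / (sigma*sqrt(T)) = 0.12812904
d2 = d1 - sigma*sqrt(T) = -0.31027717
exp(-rT) = 0.94932887
N(-d1) = 0.44902343; N(-d2) = 0.62182490
P = K * exp(-rT) * N(-d2) - S_0' * N(-d1) = 47.5500 * 0.94932887 * 0.62182490 - 43.37374718 * 0.44902343 = 8.5937


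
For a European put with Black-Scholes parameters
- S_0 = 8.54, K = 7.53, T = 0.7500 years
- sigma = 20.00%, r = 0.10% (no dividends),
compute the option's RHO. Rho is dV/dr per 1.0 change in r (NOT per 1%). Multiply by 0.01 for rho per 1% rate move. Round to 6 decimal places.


d1 = 0.8176201609; d2 = 0.6444150801
phi(d1) = 0.2855923322; exp(-qT) = 1.0000000000; exp(-rT) = 0.9992502812
N(-d2) = 0.2596531542
Rho = -K*T*exp(-rT)*N(-d2) = -7.5300 * 0.7500 * 0.9992502812 * 0.2596531542 = -1.465292

Answer: Rho = -1.465292


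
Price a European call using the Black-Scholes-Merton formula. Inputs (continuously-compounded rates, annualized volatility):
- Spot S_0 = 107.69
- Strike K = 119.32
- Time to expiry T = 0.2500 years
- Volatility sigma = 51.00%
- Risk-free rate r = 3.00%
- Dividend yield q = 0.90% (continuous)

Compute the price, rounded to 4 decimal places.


d1 = (ln(S/K) + (r - q + 0.5*sigma^2) * T) / (sigma * sqrt(T)) = -0.25407737
d2 = d1 - sigma * sqrt(T) = -0.50907737
exp(-rT) = 0.99252805; exp(-qT) = 0.99775253
C = S_0 * exp(-qT) * N(d1) - K * exp(-rT) * N(d2)
N(d1) = 0.39971789; N(d2) = 0.30534900
C = 107.6900 * 0.99775253 * 0.39971789 - 119.3200 * 0.99252805 * 0.30534900 = 6.7869

Answer: Price = 6.7869


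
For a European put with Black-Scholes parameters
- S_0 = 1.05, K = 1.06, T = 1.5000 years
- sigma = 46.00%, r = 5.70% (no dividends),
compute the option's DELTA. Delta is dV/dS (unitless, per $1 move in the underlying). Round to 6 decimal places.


d1 = 0.4166284849; d2 = -0.1467541560
phi(d1) = 0.3657781853; exp(-qT) = 1.0000000000; exp(-rT) = 0.9180531431
N(-d1) = 0.3384750855
Delta = -exp(-qT) * N(-d1) = -1.0000000000 * 0.3384750855 = -0.338475

Answer: Delta = -0.338475


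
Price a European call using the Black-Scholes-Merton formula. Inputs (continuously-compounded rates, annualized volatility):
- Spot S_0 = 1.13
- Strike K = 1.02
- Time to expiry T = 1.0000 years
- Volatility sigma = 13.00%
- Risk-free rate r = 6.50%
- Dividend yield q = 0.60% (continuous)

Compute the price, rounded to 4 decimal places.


d1 = (ln(S/K) + (r - q + 0.5*sigma^2) * T) / (sigma * sqrt(T)) = 1.30665389
d2 = d1 - sigma * sqrt(T) = 1.17665389
exp(-rT) = 0.93706746; exp(-qT) = 0.99401796
C = S_0 * exp(-qT) * N(d1) - K * exp(-rT) * N(d2)
N(d1) = 0.90433486; N(d2) = 0.88033316
C = 1.1300 * 0.99401796 * 0.90433486 - 1.0200 * 0.93706746 * 0.88033316 = 0.1744

Answer: Price = 0.1744


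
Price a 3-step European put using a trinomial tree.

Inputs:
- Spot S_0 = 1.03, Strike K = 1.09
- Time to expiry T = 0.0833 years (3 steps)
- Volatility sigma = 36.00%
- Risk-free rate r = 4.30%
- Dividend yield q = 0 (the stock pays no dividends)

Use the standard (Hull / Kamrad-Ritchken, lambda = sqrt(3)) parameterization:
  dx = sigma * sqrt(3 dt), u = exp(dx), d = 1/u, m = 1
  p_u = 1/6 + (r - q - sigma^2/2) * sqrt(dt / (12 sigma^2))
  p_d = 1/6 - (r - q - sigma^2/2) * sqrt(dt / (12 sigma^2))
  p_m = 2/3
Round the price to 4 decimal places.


dt = T/N = 0.027767; dx = sigma*sqrt(3*dt) = 0.103902
u = exp(dx) = 1.109492; d = 1/u = 0.901313
p_u = 0.163754, p_m = 0.666667, p_d = 0.169580
Discount per step: exp(-r*dt) = 0.998807
Stock lattice S(k, j) with j the centered position index:
  k=0: S(0,+0) = 1.0300
  k=1: S(1,-1) = 0.9284; S(1,+0) = 1.0300; S(1,+1) = 1.1428
  k=2: S(2,-2) = 0.8367; S(2,-1) = 0.9284; S(2,+0) = 1.0300; S(2,+1) = 1.1428; S(2,+2) = 1.2679
  k=3: S(3,-3) = 0.7542; S(3,-2) = 0.8367; S(3,-1) = 0.9284; S(3,+0) = 1.0300; S(3,+1) = 1.1428; S(3,+2) = 1.2679; S(3,+3) = 1.4067
Terminal payoffs V(N, j) = max(K - S_T, 0):
  V(3,-3) = 0.335838; V(3,-2) = 0.253263; V(3,-1) = 0.161647; V(3,+0) = 0.060000; V(3,+1) = 0.000000; V(3,+2) = 0.000000; V(3,+3) = 0.000000
Backward induction: V(k, j) = exp(-r*dt) * [p_u * V(k+1, j+1) + p_m * V(k+1, j) + p_d * V(k+1, j-1)]
  V(2,-2) = exp(-r*dt) * [p_u*0.161647 + p_m*0.253263 + p_d*0.335838] = 0.251963
  V(2,-1) = exp(-r*dt) * [p_u*0.060000 + p_m*0.161647 + p_d*0.253263] = 0.160347
  V(2,+0) = exp(-r*dt) * [p_u*0.000000 + p_m*0.060000 + p_d*0.161647] = 0.067332
  V(2,+1) = exp(-r*dt) * [p_u*0.000000 + p_m*0.000000 + p_d*0.060000] = 0.010163
  V(2,+2) = exp(-r*dt) * [p_u*0.000000 + p_m*0.000000 + p_d*0.000000] = 0.000000
  V(1,-1) = exp(-r*dt) * [p_u*0.067332 + p_m*0.160347 + p_d*0.251963] = 0.160460
  V(1,+0) = exp(-r*dt) * [p_u*0.010163 + p_m*0.067332 + p_d*0.160347] = 0.073655
  V(1,+1) = exp(-r*dt) * [p_u*0.000000 + p_m*0.010163 + p_d*0.067332] = 0.018171
  V(0,+0) = exp(-r*dt) * [p_u*0.018171 + p_m*0.073655 + p_d*0.160460] = 0.079195

Answer: Price = V(0,0) = 0.0792


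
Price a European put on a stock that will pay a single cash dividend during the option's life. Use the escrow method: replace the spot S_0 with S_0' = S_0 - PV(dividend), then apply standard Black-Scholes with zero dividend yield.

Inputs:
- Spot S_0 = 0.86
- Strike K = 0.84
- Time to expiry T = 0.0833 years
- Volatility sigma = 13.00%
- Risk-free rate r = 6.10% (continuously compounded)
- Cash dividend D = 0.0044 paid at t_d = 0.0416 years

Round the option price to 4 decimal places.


Answer: Price = 0.0051

Derivation:
PV(D) = D * exp(-r * t_d) = 0.0044 * 0.99746562 = 0.00438885
S_0' = S_0 - PV(D) = 0.8600 - 0.00438885 = 0.85561115
d1 = (ln(S_0'/K) + (r + sigma^2/2)*T) / (sigma*sqrt(T)) = 0.64496629
d2 = d1 - sigma*sqrt(T) = 0.60744603
exp(-rT) = 0.99493159
N(-d1) = 0.25947452; N(-d2) = 0.27177748
P = K * exp(-rT) * N(-d2) - S_0' * N(-d1) = 0.8400 * 0.99493159 * 0.27177748 - 0.85561115 * 0.25947452 = 0.0051


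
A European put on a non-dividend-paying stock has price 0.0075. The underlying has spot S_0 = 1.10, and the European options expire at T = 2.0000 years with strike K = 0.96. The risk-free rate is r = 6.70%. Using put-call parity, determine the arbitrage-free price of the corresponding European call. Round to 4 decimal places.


Answer: Call price = 0.2679

Derivation:
Put-call parity: C - P = S_0 * exp(-qT) - K * exp(-rT).
S_0 * exp(-qT) = 1.1000 * 1.00000000 = 1.10000000
K * exp(-rT) = 0.9600 * 0.87459006 = 0.83960646
C = P + S*exp(-qT) - K*exp(-rT)
C = 0.0075 + 1.10000000 - 0.83960646 = 0.2679


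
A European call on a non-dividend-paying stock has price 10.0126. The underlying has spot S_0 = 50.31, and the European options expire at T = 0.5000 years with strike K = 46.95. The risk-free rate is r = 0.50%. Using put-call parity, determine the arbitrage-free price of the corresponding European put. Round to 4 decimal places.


Put-call parity: C - P = S_0 * exp(-qT) - K * exp(-rT).
S_0 * exp(-qT) = 50.3100 * 1.00000000 = 50.31000000
K * exp(-rT) = 46.9500 * 0.99750312 = 46.83277160
P = C - S*exp(-qT) + K*exp(-rT)
P = 10.0126 - 50.31000000 + 46.83277160 = 6.5354

Answer: Put price = 6.5354


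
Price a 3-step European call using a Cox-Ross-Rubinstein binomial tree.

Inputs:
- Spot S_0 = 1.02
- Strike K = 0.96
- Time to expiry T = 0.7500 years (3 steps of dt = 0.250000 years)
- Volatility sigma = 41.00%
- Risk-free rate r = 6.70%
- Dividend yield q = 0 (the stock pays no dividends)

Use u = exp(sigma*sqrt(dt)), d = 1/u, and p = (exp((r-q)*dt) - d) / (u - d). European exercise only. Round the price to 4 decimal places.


dt = T/N = 0.250000
u = exp(sigma*sqrt(dt)) = 1.227525; d = 1/u = 0.814647
p = (exp((r-q)*dt) - d) / (u - d) = 0.489839
Discount per step: exp(-r*dt) = 0.983390
Stock lattice S(k, i) with i counting down-moves:
  k=0: S(0,0) = 1.0200
  k=1: S(1,0) = 1.2521; S(1,1) = 0.8309
  k=2: S(2,0) = 1.5370; S(2,1) = 1.0200; S(2,2) = 0.6769
  k=3: S(3,0) = 1.8866; S(3,1) = 1.2521; S(3,2) = 0.8309; S(3,3) = 0.5515
Terminal payoffs V(N, i) = max(S_T - K, 0):
  V(3,0) = 0.926650; V(3,1) = 0.292076; V(3,2) = 0.000000; V(3,3) = 0.000000
Backward induction: V(k, i) = exp(-r*dt) * [p * V(k+1, i) + (1-p) * V(k+1, i+1)].
  V(2,0) = exp(-r*dt) * [p*0.926650 + (1-p)*0.292076] = 0.592900
  V(2,1) = exp(-r*dt) * [p*0.292076 + (1-p)*0.000000] = 0.140694
  V(2,2) = exp(-r*dt) * [p*0.000000 + (1-p)*0.000000] = 0.000000
  V(1,0) = exp(-r*dt) * [p*0.592900 + (1-p)*0.140694] = 0.356186
  V(1,1) = exp(-r*dt) * [p*0.140694 + (1-p)*0.000000] = 0.067773
  V(0,0) = exp(-r*dt) * [p*0.356186 + (1-p)*0.067773] = 0.205576

Answer: Price = V(0,0) = 0.2056


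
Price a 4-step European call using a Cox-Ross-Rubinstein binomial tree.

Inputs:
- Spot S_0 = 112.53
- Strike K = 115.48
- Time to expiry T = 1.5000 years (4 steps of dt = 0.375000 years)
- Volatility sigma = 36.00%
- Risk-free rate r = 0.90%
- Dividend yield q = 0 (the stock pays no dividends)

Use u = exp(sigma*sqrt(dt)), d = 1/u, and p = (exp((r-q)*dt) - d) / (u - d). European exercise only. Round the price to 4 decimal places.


Answer: Price = V(0,0) = 18.3821

Derivation:
dt = T/N = 0.375000
u = exp(sigma*sqrt(dt)) = 1.246643; d = 1/u = 0.802154
p = (exp((r-q)*dt) - d) / (u - d) = 0.452714
Discount per step: exp(-r*dt) = 0.996631
Stock lattice S(k, i) with i counting down-moves:
  k=0: S(0,0) = 112.5300
  k=1: S(1,0) = 140.2847; S(1,1) = 90.2664
  k=2: S(2,0) = 174.8849; S(2,1) = 112.5300; S(2,2) = 72.4076
  k=3: S(3,0) = 218.0190; S(3,1) = 140.2847; S(3,2) = 90.2664; S(3,3) = 58.0821
  k=4: S(4,0) = 271.7918; S(4,1) = 174.8849; S(4,2) = 112.5300; S(4,3) = 72.4076; S(4,4) = 46.5908
Terminal payoffs V(N, i) = max(S_T - K, 0):
  V(4,0) = 156.311753; V(4,1) = 59.404894; V(4,2) = 0.000000; V(4,3) = 0.000000; V(4,4) = 0.000000
Backward induction: V(k, i) = exp(-r*dt) * [p * V(k+1, i) + (1-p) * V(k+1, i+1)].
  V(3,0) = exp(-r*dt) * [p*156.311753 + (1-p)*59.404894] = 102.928059
  V(3,1) = exp(-r*dt) * [p*59.404894 + (1-p)*0.000000] = 26.802841
  V(3,2) = exp(-r*dt) * [p*0.000000 + (1-p)*0.000000] = 0.000000
  V(3,3) = exp(-r*dt) * [p*0.000000 + (1-p)*0.000000] = 0.000000
  V(2,0) = exp(-r*dt) * [p*102.928059 + (1-p)*26.802841] = 61.059403
  V(2,1) = exp(-r*dt) * [p*26.802841 + (1-p)*0.000000] = 12.093150
  V(2,2) = exp(-r*dt) * [p*0.000000 + (1-p)*0.000000] = 0.000000
  V(1,0) = exp(-r*dt) * [p*61.059403 + (1-p)*12.093150] = 34.145444
  V(1,1) = exp(-r*dt) * [p*12.093150 + (1-p)*0.000000] = 5.456297
  V(0,0) = exp(-r*dt) * [p*34.145444 + (1-p)*5.456297] = 18.382144


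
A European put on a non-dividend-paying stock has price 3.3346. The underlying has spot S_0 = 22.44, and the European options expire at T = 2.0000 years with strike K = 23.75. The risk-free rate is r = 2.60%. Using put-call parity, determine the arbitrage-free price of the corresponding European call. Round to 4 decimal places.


Put-call parity: C - P = S_0 * exp(-qT) - K * exp(-rT).
S_0 * exp(-qT) = 22.4400 * 1.00000000 = 22.44000000
K * exp(-rT) = 23.7500 * 0.94932887 = 22.54656059
C = P + S*exp(-qT) - K*exp(-rT)
C = 3.3346 + 22.44000000 - 22.54656059 = 3.2280

Answer: Call price = 3.2280


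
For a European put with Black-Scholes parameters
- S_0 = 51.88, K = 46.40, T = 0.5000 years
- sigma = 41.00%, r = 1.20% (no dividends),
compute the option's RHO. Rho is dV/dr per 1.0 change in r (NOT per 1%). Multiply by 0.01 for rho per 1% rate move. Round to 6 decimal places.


d1 = 0.5507116635; d2 = 0.2607978832
phi(d1) = 0.3428095611; exp(-qT) = 1.0000000000; exp(-rT) = 0.9940179641
N(-d2) = 0.3971241885
Rho = -K*T*exp(-rT)*N(-d2) = -46.4000 * 0.5000 * 0.9940179641 * 0.3971241885 = -9.158167

Answer: Rho = -9.158167


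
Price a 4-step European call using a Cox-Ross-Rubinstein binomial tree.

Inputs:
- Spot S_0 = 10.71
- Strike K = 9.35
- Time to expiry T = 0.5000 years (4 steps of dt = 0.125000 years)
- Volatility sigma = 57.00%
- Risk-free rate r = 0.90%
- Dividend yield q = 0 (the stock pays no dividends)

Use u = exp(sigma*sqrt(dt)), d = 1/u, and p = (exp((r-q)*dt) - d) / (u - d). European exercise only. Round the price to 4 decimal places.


Answer: Price = V(0,0) = 2.4586

Derivation:
dt = T/N = 0.125000
u = exp(sigma*sqrt(dt)) = 1.223267; d = 1/u = 0.817483
p = (exp((r-q)*dt) - d) / (u - d) = 0.452562
Discount per step: exp(-r*dt) = 0.998876
Stock lattice S(k, i) with i counting down-moves:
  k=0: S(0,0) = 10.7100
  k=1: S(1,0) = 13.1012; S(1,1) = 8.7552
  k=2: S(2,0) = 16.0263; S(2,1) = 10.7100; S(2,2) = 7.1573
  k=3: S(3,0) = 19.6044; S(3,1) = 13.1012; S(3,2) = 8.7552; S(3,3) = 5.8509
  k=4: S(4,0) = 23.9814; S(4,1) = 16.0263; S(4,2) = 10.7100; S(4,3) = 7.1573; S(4,4) = 4.7830
Terminal payoffs V(N, i) = max(S_T - K, 0):
  V(4,0) = 14.631426; V(4,1) = 6.676262; V(4,2) = 1.360000; V(4,3) = 0.000000; V(4,4) = 0.000000
Backward induction: V(k, i) = exp(-r*dt) * [p * V(k+1, i) + (1-p) * V(k+1, i+1)].
  V(3,0) = exp(-r*dt) * [p*14.631426 + (1-p)*6.676262] = 10.264916
  V(3,1) = exp(-r*dt) * [p*6.676262 + (1-p)*1.360000] = 3.761706
  V(3,2) = exp(-r*dt) * [p*1.360000 + (1-p)*0.000000] = 0.614793
  V(3,3) = exp(-r*dt) * [p*0.000000 + (1-p)*0.000000] = 0.000000
  V(2,0) = exp(-r*dt) * [p*10.264916 + (1-p)*3.761706] = 6.697276
  V(2,1) = exp(-r*dt) * [p*3.761706 + (1-p)*0.614793] = 2.036675
  V(2,2) = exp(-r*dt) * [p*0.614793 + (1-p)*0.000000] = 0.277919
  V(1,0) = exp(-r*dt) * [p*6.697276 + (1-p)*2.036675] = 4.141226
  V(1,1) = exp(-r*dt) * [p*2.036675 + (1-p)*0.277919] = 1.072659
  V(0,0) = exp(-r*dt) * [p*4.141226 + (1-p)*1.072659] = 2.458610


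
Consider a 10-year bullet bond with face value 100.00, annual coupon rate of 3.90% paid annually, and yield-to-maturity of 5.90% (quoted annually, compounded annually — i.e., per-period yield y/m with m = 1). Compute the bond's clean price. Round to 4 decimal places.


Coupon per period c = face * coupon_rate / m = 3.900000
Periods per year m = 1; per-period yield y/m = 0.059000
Number of cashflows N = 10
Cashflows (t years, CF_t, discount factor 1/(1+y/m)^(m*t), PV):
  t = 1.0000: CF_t = 3.900000, DF = 0.944287, PV = 3.682720
  t = 2.0000: CF_t = 3.900000, DF = 0.891678, PV = 3.477544
  t = 3.0000: CF_t = 3.900000, DF = 0.842000, PV = 3.283800
  t = 4.0000: CF_t = 3.900000, DF = 0.795090, PV = 3.100850
  t = 5.0000: CF_t = 3.900000, DF = 0.750793, PV = 2.928093
  t = 6.0000: CF_t = 3.900000, DF = 0.708964, PV = 2.764960
  t = 7.0000: CF_t = 3.900000, DF = 0.669466, PV = 2.610916
  t = 8.0000: CF_t = 3.900000, DF = 0.632168, PV = 2.465454
  t = 9.0000: CF_t = 3.900000, DF = 0.596948, PV = 2.328096
  t = 10.0000: CF_t = 103.900000, DF = 0.563690, PV = 58.567400
Price P = sum_t PV_t = 85.209834

Answer: Price = 85.2098


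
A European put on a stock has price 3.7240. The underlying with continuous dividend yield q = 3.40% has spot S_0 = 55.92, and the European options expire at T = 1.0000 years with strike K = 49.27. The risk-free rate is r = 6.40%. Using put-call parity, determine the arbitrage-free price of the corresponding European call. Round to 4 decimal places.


Answer: Call price = 11.5592

Derivation:
Put-call parity: C - P = S_0 * exp(-qT) - K * exp(-rT).
S_0 * exp(-qT) = 55.9200 * 0.96657150 = 54.05067854
K * exp(-rT) = 49.2700 * 0.93800500 = 46.21550633
C = P + S*exp(-qT) - K*exp(-rT)
C = 3.7240 + 54.05067854 - 46.21550633 = 11.5592


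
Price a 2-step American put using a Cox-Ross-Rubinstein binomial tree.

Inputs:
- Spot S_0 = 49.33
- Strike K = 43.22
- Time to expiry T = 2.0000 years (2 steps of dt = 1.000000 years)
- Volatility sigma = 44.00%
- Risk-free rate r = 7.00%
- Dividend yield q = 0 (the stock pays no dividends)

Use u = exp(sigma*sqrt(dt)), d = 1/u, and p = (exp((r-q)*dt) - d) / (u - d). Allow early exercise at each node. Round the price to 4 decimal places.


Answer: Price = V(0,0) = 5.6417

Derivation:
dt = T/N = 1.000000
u = exp(sigma*sqrt(dt)) = 1.552707; d = 1/u = 0.644036
p = (exp((r-q)*dt) - d) / (u - d) = 0.471537
Discount per step: exp(-r*dt) = 0.932394
Stock lattice S(k, i) with i counting down-moves:
  k=0: S(0,0) = 49.3300
  k=1: S(1,0) = 76.5950; S(1,1) = 31.7703
  k=2: S(2,0) = 118.9297; S(2,1) = 49.3300; S(2,2) = 20.4612
Terminal payoffs V(N, i) = max(K - S_T, 0):
  V(2,0) = 0.000000; V(2,1) = 0.000000; V(2,2) = 22.758759
Backward induction: V(k, i) = exp(-r*dt) * [p * V(k+1, i) + (1-p) * V(k+1, i+1)]; then take max(V_cont, immediate exercise) for American.
  V(1,0) = exp(-r*dt) * [p*0.000000 + (1-p)*0.000000] = 0.000000; exercise = 0.000000; V(1,0) = max -> 0.000000
  V(1,1) = exp(-r*dt) * [p*0.000000 + (1-p)*22.758759] = 11.214055; exercise = 11.449683; V(1,1) = max -> 11.449683
  V(0,0) = exp(-r*dt) * [p*0.000000 + (1-p)*11.449683] = 5.641669; exercise = 0.000000; V(0,0) = max -> 5.641669


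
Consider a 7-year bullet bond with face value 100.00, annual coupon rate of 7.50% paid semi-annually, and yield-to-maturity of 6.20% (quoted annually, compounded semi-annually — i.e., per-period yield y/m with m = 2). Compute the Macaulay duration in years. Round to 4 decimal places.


Answer: Macaulay duration = 5.6286 years

Derivation:
Coupon per period c = face * coupon_rate / m = 3.750000
Periods per year m = 2; per-period yield y/m = 0.031000
Number of cashflows N = 14
Cashflows (t years, CF_t, discount factor 1/(1+y/m)^(m*t), PV):
  t = 0.5000: CF_t = 3.750000, DF = 0.969932, PV = 3.637245
  t = 1.0000: CF_t = 3.750000, DF = 0.940768, PV = 3.527881
  t = 1.5000: CF_t = 3.750000, DF = 0.912481, PV = 3.421805
  t = 2.0000: CF_t = 3.750000, DF = 0.885045, PV = 3.318919
  t = 2.5000: CF_t = 3.750000, DF = 0.858434, PV = 3.219126
  t = 3.0000: CF_t = 3.750000, DF = 0.832622, PV = 3.122333
  t = 3.5000: CF_t = 3.750000, DF = 0.807587, PV = 3.028451
  t = 4.0000: CF_t = 3.750000, DF = 0.783305, PV = 2.937392
  t = 4.5000: CF_t = 3.750000, DF = 0.759752, PV = 2.849071
  t = 5.0000: CF_t = 3.750000, DF = 0.736908, PV = 2.763405
  t = 5.5000: CF_t = 3.750000, DF = 0.714751, PV = 2.680316
  t = 6.0000: CF_t = 3.750000, DF = 0.693260, PV = 2.599724
  t = 6.5000: CF_t = 3.750000, DF = 0.672415, PV = 2.521556
  t = 7.0000: CF_t = 103.750000, DF = 0.652197, PV = 67.665421
Price P = sum_t PV_t = 107.292647
Macaulay numerator sum_t t * PV_t:
  t * PV_t at t = 0.5000: 1.818623
  t * PV_t at t = 1.0000: 3.527881
  t * PV_t at t = 1.5000: 5.132708
  t * PV_t at t = 2.0000: 6.637837
  t * PV_t at t = 2.5000: 8.047814
  t * PV_t at t = 3.0000: 9.367000
  t * PV_t at t = 3.5000: 10.599580
  t * PV_t at t = 4.0000: 11.749569
  t * PV_t at t = 4.5000: 12.820820
  t * PV_t at t = 5.0000: 13.817027
  t * PV_t at t = 5.5000: 14.741736
  t * PV_t at t = 6.0000: 15.598345
  t * PV_t at t = 6.5000: 16.390114
  t * PV_t at t = 7.0000: 473.657950
Macaulay duration D = (sum_t t * PV_t) / P = 603.907006 / 107.292647 = 5.628596


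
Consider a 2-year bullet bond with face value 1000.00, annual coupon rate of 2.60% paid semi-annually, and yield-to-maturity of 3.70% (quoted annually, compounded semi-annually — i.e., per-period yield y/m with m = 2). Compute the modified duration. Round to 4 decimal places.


Coupon per period c = face * coupon_rate / m = 13.000000
Periods per year m = 2; per-period yield y/m = 0.018500
Number of cashflows N = 4
Cashflows (t years, CF_t, discount factor 1/(1+y/m)^(m*t), PV):
  t = 0.5000: CF_t = 13.000000, DF = 0.981836, PV = 12.763868
  t = 1.0000: CF_t = 13.000000, DF = 0.964002, PV = 12.532026
  t = 1.5000: CF_t = 13.000000, DF = 0.946492, PV = 12.304395
  t = 2.0000: CF_t = 1013.000000, DF = 0.929300, PV = 941.380747
Price P = sum_t PV_t = 978.981036
First compute Macaulay numerator sum_t t * PV_t:
  t * PV_t at t = 0.5000: 6.381934
  t * PV_t at t = 1.0000: 12.532026
  t * PV_t at t = 1.5000: 18.456592
  t * PV_t at t = 2.0000: 1882.761494
Macaulay duration D = 1920.132047 / 978.981036 = 1.961358
Modified duration = D / (1 + y/m) = 1.961358 / (1 + 0.018500) = 1.925732

Answer: Modified duration = 1.9257


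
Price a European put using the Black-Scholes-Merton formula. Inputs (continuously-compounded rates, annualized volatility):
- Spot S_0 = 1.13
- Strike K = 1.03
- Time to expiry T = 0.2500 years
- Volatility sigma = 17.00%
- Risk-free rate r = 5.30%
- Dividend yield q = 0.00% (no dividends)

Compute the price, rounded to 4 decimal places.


d1 = (ln(S/K) + (r - q + 0.5*sigma^2) * T) / (sigma * sqrt(T)) = 1.28848624
d2 = d1 - sigma * sqrt(T) = 1.20348624
exp(-rT) = 0.98683739; exp(-qT) = 1.00000000
P = K * exp(-rT) * N(-d2) - S_0 * exp(-qT) * N(-d1)
N(-d1) = 0.09878838; N(-d2) = 0.11439411
P = 1.0300 * 0.98683739 * 0.11439411 - 1.1300 * 1.00000000 * 0.09878838 = 0.0046

Answer: Price = 0.0046


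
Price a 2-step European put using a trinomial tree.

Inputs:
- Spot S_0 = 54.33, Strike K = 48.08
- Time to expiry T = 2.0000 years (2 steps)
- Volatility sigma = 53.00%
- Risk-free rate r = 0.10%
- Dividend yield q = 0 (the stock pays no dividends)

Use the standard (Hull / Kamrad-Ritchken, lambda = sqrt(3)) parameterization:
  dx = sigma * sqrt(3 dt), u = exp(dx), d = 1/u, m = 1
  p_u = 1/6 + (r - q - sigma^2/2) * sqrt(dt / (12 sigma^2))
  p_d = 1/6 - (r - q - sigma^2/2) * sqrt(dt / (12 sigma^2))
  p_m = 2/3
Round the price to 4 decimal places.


Answer: Price = V(0,0) = 10.8339

Derivation:
dt = T/N = 1.000000; dx = sigma*sqrt(3*dt) = 0.917987
u = exp(dx) = 2.504244; d = 1/u = 0.399322
p_u = 0.090712, p_m = 0.666667, p_d = 0.242621
Discount per step: exp(-r*dt) = 0.999000
Stock lattice S(k, j) with j the centered position index:
  k=0: S(0,+0) = 54.3300
  k=1: S(1,-1) = 21.6952; S(1,+0) = 54.3300; S(1,+1) = 136.0556
  k=2: S(2,-2) = 8.6634; S(2,-1) = 21.6952; S(2,+0) = 54.3300; S(2,+1) = 136.0556; S(2,+2) = 340.7164
Terminal payoffs V(N, j) = max(K - S_T, 0):
  V(2,-2) = 39.416639; V(2,-1) = 26.384830; V(2,+0) = 0.000000; V(2,+1) = 0.000000; V(2,+2) = 0.000000
Backward induction: V(k, j) = exp(-r*dt) * [p_u * V(k+1, j+1) + p_m * V(k+1, j) + p_d * V(k+1, j-1)]
  V(1,-1) = exp(-r*dt) * [p_u*0.000000 + p_m*26.384830 + p_d*39.416639] = 27.126048
  V(1,+0) = exp(-r*dt) * [p_u*0.000000 + p_m*0.000000 + p_d*26.384830] = 6.395113
  V(1,+1) = exp(-r*dt) * [p_u*0.000000 + p_m*0.000000 + p_d*0.000000] = 0.000000
  V(0,+0) = exp(-r*dt) * [p_u*0.000000 + p_m*6.395113 + p_d*27.126048] = 10.833916


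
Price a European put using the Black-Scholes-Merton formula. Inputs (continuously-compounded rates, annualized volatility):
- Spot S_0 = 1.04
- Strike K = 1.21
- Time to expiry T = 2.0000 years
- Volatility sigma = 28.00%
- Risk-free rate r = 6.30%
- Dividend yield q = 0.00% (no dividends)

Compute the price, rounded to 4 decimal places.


d1 = (ln(S/K) + (r - q + 0.5*sigma^2) * T) / (sigma * sqrt(T)) = 0.13384610
d2 = d1 - sigma * sqrt(T) = -0.26213369
exp(-rT) = 0.88161485; exp(-qT) = 1.00000000
P = K * exp(-rT) * N(-d2) - S_0 * exp(-qT) * N(-d1)
N(-d1) = 0.44676213; N(-d2) = 0.60339081
P = 1.2100 * 0.88161485 * 0.60339081 - 1.0400 * 1.00000000 * 0.44676213 = 0.1790

Answer: Price = 0.1790


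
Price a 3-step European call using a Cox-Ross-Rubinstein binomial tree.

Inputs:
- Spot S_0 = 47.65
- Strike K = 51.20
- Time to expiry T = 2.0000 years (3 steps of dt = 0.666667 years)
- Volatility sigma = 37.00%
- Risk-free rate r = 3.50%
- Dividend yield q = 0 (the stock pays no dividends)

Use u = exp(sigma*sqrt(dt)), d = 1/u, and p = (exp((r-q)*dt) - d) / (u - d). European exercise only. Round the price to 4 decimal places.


Answer: Price = V(0,0) = 10.4717

Derivation:
dt = T/N = 0.666667
u = exp(sigma*sqrt(dt)) = 1.352702; d = 1/u = 0.739261
p = (exp((r-q)*dt) - d) / (u - d) = 0.463527
Discount per step: exp(-r*dt) = 0.976937
Stock lattice S(k, i) with i counting down-moves:
  k=0: S(0,0) = 47.6500
  k=1: S(1,0) = 64.4562; S(1,1) = 35.2258
  k=2: S(2,0) = 87.1900; S(2,1) = 47.6500; S(2,2) = 26.0411
  k=3: S(3,0) = 117.9421; S(3,1) = 64.4562; S(3,2) = 35.2258; S(3,3) = 19.2512
Terminal payoffs V(N, i) = max(S_T - K, 0):
  V(3,0) = 66.742101; V(3,1) = 13.256228; V(3,2) = 0.000000; V(3,3) = 0.000000
Backward induction: V(k, i) = exp(-r*dt) * [p * V(k+1, i) + (1-p) * V(k+1, i+1)].
  V(2,0) = exp(-r*dt) * [p*66.742101 + (1-p)*13.256228] = 37.170876
  V(2,1) = exp(-r*dt) * [p*13.256228 + (1-p)*0.000000] = 6.002910
  V(2,2) = exp(-r*dt) * [p*0.000000 + (1-p)*0.000000] = 0.000000
  V(1,0) = exp(-r*dt) * [p*37.170876 + (1-p)*6.002910] = 19.978470
  V(1,1) = exp(-r*dt) * [p*6.002910 + (1-p)*0.000000] = 2.718339
  V(0,0) = exp(-r*dt) * [p*19.978470 + (1-p)*2.718339] = 10.471671


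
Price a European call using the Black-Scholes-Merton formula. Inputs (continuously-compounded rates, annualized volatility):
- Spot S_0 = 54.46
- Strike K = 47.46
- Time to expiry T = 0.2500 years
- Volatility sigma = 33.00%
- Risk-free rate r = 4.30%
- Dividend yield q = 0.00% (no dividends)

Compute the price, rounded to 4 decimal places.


Answer: Price = 8.3453

Derivation:
d1 = (ln(S/K) + (r - q + 0.5*sigma^2) * T) / (sigma * sqrt(T)) = 0.98146507
d2 = d1 - sigma * sqrt(T) = 0.81646507
exp(-rT) = 0.98930757; exp(-qT) = 1.00000000
C = S_0 * exp(-qT) * N(d1) - K * exp(-rT) * N(d2)
N(d1) = 0.83681827; N(d2) = 0.79288290
C = 54.4600 * 1.00000000 * 0.83681827 - 47.4600 * 0.98930757 * 0.79288290 = 8.3453


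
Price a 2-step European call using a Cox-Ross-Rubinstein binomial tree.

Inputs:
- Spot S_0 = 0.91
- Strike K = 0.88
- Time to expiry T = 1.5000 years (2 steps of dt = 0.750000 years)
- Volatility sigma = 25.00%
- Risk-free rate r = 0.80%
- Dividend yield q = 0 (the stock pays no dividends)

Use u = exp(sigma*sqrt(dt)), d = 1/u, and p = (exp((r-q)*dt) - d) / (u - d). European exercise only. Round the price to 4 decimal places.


Answer: Price = V(0,0) = 0.1240

Derivation:
dt = T/N = 0.750000
u = exp(sigma*sqrt(dt)) = 1.241731; d = 1/u = 0.805327
p = (exp((r-q)*dt) - d) / (u - d) = 0.459874
Discount per step: exp(-r*dt) = 0.994018
Stock lattice S(k, i) with i counting down-moves:
  k=0: S(0,0) = 0.9100
  k=1: S(1,0) = 1.1300; S(1,1) = 0.7328
  k=2: S(2,0) = 1.4031; S(2,1) = 0.9100; S(2,2) = 0.5902
Terminal payoffs V(N, i) = max(S_T - K, 0):
  V(2,0) = 0.523125; V(2,1) = 0.030000; V(2,2) = 0.000000
Backward induction: V(k, i) = exp(-r*dt) * [p * V(k+1, i) + (1-p) * V(k+1, i+1)].
  V(1,0) = exp(-r*dt) * [p*0.523125 + (1-p)*0.030000] = 0.255239
  V(1,1) = exp(-r*dt) * [p*0.030000 + (1-p)*0.000000] = 0.013714
  V(0,0) = exp(-r*dt) * [p*0.255239 + (1-p)*0.013714] = 0.124039


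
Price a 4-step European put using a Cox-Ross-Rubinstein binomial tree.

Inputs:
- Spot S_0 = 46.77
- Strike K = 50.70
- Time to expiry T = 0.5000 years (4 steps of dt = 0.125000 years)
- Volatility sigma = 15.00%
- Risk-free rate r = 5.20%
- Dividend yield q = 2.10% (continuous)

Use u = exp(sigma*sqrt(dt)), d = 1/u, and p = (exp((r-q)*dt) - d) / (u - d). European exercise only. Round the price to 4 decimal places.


dt = T/N = 0.125000
u = exp(sigma*sqrt(dt)) = 1.054464; d = 1/u = 0.948349
p = (exp((r-q)*dt) - d) / (u - d) = 0.523332
Discount per step: exp(-r*dt) = 0.993521
Stock lattice S(k, i) with i counting down-moves:
  k=0: S(0,0) = 46.7700
  k=1: S(1,0) = 49.3173; S(1,1) = 44.3543
  k=2: S(2,0) = 52.0033; S(2,1) = 46.7700; S(2,2) = 42.0633
  k=3: S(3,0) = 54.8357; S(3,1) = 49.3173; S(3,2) = 44.3543; S(3,3) = 39.8907
  k=4: S(4,0) = 57.8223; S(4,1) = 52.0033; S(4,2) = 46.7700; S(4,3) = 42.0633; S(4,4) = 37.8303
Terminal payoffs V(N, i) = max(K - S_T, 0):
  V(4,0) = 0.000000; V(4,1) = 0.000000; V(4,2) = 3.930000; V(4,3) = 8.636686; V(4,4) = 12.869716
Backward induction: V(k, i) = exp(-r*dt) * [p * V(k+1, i) + (1-p) * V(k+1, i+1)].
  V(3,0) = exp(-r*dt) * [p*0.000000 + (1-p)*0.000000] = 0.000000
  V(3,1) = exp(-r*dt) * [p*0.000000 + (1-p)*3.930000] = 1.861167
  V(3,2) = exp(-r*dt) * [p*3.930000 + (1-p)*8.636686] = 6.133527
  V(3,3) = exp(-r*dt) * [p*8.636686 + (1-p)*12.869716] = 10.585405
  V(2,0) = exp(-r*dt) * [p*0.000000 + (1-p)*1.861167] = 0.881410
  V(2,1) = exp(-r*dt) * [p*1.861167 + (1-p)*6.133527] = 3.872410
  V(2,2) = exp(-r*dt) * [p*6.133527 + (1-p)*10.585405] = 8.202106
  V(1,0) = exp(-r*dt) * [p*0.881410 + (1-p)*3.872410] = 2.292175
  V(1,1) = exp(-r*dt) * [p*3.872410 + (1-p)*8.202106] = 5.897775
  V(0,0) = exp(-r*dt) * [p*2.292175 + (1-p)*5.897775] = 3.984861

Answer: Price = V(0,0) = 3.9849


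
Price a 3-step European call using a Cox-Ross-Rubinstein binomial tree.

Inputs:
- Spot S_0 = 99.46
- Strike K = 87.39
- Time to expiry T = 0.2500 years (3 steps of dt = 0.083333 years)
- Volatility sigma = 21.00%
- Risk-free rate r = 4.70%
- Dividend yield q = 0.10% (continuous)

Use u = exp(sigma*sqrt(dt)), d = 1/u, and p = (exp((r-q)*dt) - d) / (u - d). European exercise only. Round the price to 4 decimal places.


dt = T/N = 0.083333
u = exp(sigma*sqrt(dt)) = 1.062497; d = 1/u = 0.941179
p = (exp((r-q)*dt) - d) / (u - d) = 0.516507
Discount per step: exp(-r*dt) = 0.996091
Stock lattice S(k, i) with i counting down-moves:
  k=0: S(0,0) = 99.4600
  k=1: S(1,0) = 105.6759; S(1,1) = 93.6097
  k=2: S(2,0) = 112.2804; S(2,1) = 99.4600; S(2,2) = 88.1035
  k=3: S(3,0) = 119.2976; S(3,1) = 105.6759; S(3,2) = 93.6097; S(3,3) = 82.9212
Terminal payoffs V(N, i) = max(S_T - K, 0):
  V(3,0) = 31.907561; V(3,1) = 18.285950; V(3,2) = 6.219678; V(3,3) = 0.000000
Backward induction: V(k, i) = exp(-r*dt) * [p * V(k+1, i) + (1-p) * V(k+1, i+1)].
  V(2,0) = exp(-r*dt) * [p*31.907561 + (1-p)*18.285950] = 25.222629
  V(2,1) = exp(-r*dt) * [p*18.285950 + (1-p)*6.219678] = 12.403320
  V(2,2) = exp(-r*dt) * [p*6.219678 + (1-p)*0.000000] = 3.199951
  V(1,0) = exp(-r*dt) * [p*25.222629 + (1-p)*12.403320] = 18.950219
  V(1,1) = exp(-r*dt) * [p*12.403320 + (1-p)*3.199951] = 7.922468
  V(0,0) = exp(-r*dt) * [p*18.950219 + (1-p)*7.922468] = 13.565147

Answer: Price = V(0,0) = 13.5651


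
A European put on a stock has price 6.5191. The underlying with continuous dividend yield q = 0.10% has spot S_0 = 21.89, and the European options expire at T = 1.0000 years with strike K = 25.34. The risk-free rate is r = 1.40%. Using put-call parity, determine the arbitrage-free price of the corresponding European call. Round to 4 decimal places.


Answer: Call price = 3.3995

Derivation:
Put-call parity: C - P = S_0 * exp(-qT) - K * exp(-rT).
S_0 * exp(-qT) = 21.8900 * 0.99900050 = 21.86812094
K * exp(-rT) = 25.3400 * 0.98609754 = 24.98771177
C = P + S*exp(-qT) - K*exp(-rT)
C = 6.5191 + 21.86812094 - 24.98771177 = 3.3995


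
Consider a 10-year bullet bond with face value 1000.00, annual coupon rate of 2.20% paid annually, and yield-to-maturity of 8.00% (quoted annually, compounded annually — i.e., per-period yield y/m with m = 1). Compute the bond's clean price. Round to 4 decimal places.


Coupon per period c = face * coupon_rate / m = 22.000000
Periods per year m = 1; per-period yield y/m = 0.080000
Number of cashflows N = 10
Cashflows (t years, CF_t, discount factor 1/(1+y/m)^(m*t), PV):
  t = 1.0000: CF_t = 22.000000, DF = 0.925926, PV = 20.370370
  t = 2.0000: CF_t = 22.000000, DF = 0.857339, PV = 18.861454
  t = 3.0000: CF_t = 22.000000, DF = 0.793832, PV = 17.464309
  t = 4.0000: CF_t = 22.000000, DF = 0.735030, PV = 16.170657
  t = 5.0000: CF_t = 22.000000, DF = 0.680583, PV = 14.972830
  t = 6.0000: CF_t = 22.000000, DF = 0.630170, PV = 13.863732
  t = 7.0000: CF_t = 22.000000, DF = 0.583490, PV = 12.836789
  t = 8.0000: CF_t = 22.000000, DF = 0.540269, PV = 11.885915
  t = 9.0000: CF_t = 22.000000, DF = 0.500249, PV = 11.005477
  t = 10.0000: CF_t = 1022.000000, DF = 0.463193, PV = 473.383745
Price P = sum_t PV_t = 610.815279

Answer: Price = 610.8153


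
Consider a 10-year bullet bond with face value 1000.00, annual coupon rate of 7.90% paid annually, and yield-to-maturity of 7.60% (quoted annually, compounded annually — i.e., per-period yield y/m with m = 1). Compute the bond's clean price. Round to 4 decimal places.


Coupon per period c = face * coupon_rate / m = 79.000000
Periods per year m = 1; per-period yield y/m = 0.076000
Number of cashflows N = 10
Cashflows (t years, CF_t, discount factor 1/(1+y/m)^(m*t), PV):
  t = 1.0000: CF_t = 79.000000, DF = 0.929368, PV = 73.420074
  t = 2.0000: CF_t = 79.000000, DF = 0.863725, PV = 68.234270
  t = 3.0000: CF_t = 79.000000, DF = 0.802718, PV = 63.414749
  t = 4.0000: CF_t = 79.000000, DF = 0.746021, PV = 58.935640
  t = 5.0000: CF_t = 79.000000, DF = 0.693328, PV = 54.772900
  t = 6.0000: CF_t = 79.000000, DF = 0.644357, PV = 50.904182
  t = 7.0000: CF_t = 79.000000, DF = 0.598845, PV = 47.308719
  t = 8.0000: CF_t = 79.000000, DF = 0.556547, PV = 43.967211
  t = 9.0000: CF_t = 79.000000, DF = 0.517237, PV = 40.861721
  t = 10.0000: CF_t = 1079.000000, DF = 0.480704, PV = 518.679079
Price P = sum_t PV_t = 1020.498546

Answer: Price = 1020.4985


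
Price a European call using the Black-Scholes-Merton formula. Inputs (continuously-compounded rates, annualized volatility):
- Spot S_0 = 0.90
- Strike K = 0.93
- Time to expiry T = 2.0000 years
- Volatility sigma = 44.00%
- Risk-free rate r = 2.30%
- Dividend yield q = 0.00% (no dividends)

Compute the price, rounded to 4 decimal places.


d1 = (ln(S/K) + (r - q + 0.5*sigma^2) * T) / (sigma * sqrt(T)) = 0.33235654
d2 = d1 - sigma * sqrt(T) = -0.28989742
exp(-rT) = 0.95504196; exp(-qT) = 1.00000000
C = S_0 * exp(-qT) * N(d1) - K * exp(-rT) * N(d2)
N(d1) = 0.63018998; N(d2) = 0.38594736
C = 0.9000 * 1.00000000 * 0.63018998 - 0.9300 * 0.95504196 * 0.38594736 = 0.2244

Answer: Price = 0.2244


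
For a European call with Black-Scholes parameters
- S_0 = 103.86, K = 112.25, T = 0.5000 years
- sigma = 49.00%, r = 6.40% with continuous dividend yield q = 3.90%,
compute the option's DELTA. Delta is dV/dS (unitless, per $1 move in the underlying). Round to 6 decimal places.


d1 = -0.0148916348; d2 = -0.3613739576
phi(d1) = 0.3988980480; exp(-qT) = 0.9806888952; exp(-rT) = 0.9685065821
N(d1) = 0.4940593168
Delta = exp(-qT) * N(d1) = 0.9806888952 * 0.4940593168 = 0.484518

Answer: Delta = 0.484518


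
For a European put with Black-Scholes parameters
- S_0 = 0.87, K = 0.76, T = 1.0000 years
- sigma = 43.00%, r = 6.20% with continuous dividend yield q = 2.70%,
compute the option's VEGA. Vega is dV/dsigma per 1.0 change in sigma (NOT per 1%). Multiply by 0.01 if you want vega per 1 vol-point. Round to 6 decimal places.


Answer: Vega = 0.280351

Derivation:
d1 = 0.6107552985; d2 = 0.1807552985
phi(d1) = 0.3310620197; exp(-qT) = 0.9733612415; exp(-rT) = 0.9398828868
Vega = S * exp(-qT) * phi(d1) * sqrt(T) = 0.8700 * 0.9733612415 * 0.3310620197 * 1.0000000000 = 0.280351


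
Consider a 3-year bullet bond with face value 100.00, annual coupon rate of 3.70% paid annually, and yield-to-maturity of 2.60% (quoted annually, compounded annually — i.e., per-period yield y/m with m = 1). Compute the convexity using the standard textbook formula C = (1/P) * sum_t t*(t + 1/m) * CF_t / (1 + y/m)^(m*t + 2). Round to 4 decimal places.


Coupon per period c = face * coupon_rate / m = 3.700000
Periods per year m = 1; per-period yield y/m = 0.026000
Number of cashflows N = 3
Cashflows (t years, CF_t, discount factor 1/(1+y/m)^(m*t), PV):
  t = 1.0000: CF_t = 3.700000, DF = 0.974659, PV = 3.606238
  t = 2.0000: CF_t = 3.700000, DF = 0.949960, PV = 3.514852
  t = 3.0000: CF_t = 103.700000, DF = 0.925887, PV = 96.014467
Price P = sum_t PV_t = 103.135556
Convexity numerator sum_t t*(t + 1/m) * CF_t / (1+y/m)^(m*t + 2):
  t = 1.0000: term = 6.851563
  t = 2.0000: term = 20.033809
  t = 3.0000: term = 1094.518732
Convexity = (1/P) * sum = 1121.404104 / 103.135556 = 10.873109

Answer: Convexity = 10.8731
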